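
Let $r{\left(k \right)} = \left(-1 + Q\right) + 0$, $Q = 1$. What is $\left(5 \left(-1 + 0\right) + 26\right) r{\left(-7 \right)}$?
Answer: $0$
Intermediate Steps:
$r{\left(k \right)} = 0$ ($r{\left(k \right)} = \left(-1 + 1\right) + 0 = 0 + 0 = 0$)
$\left(5 \left(-1 + 0\right) + 26\right) r{\left(-7 \right)} = \left(5 \left(-1 + 0\right) + 26\right) 0 = \left(5 \left(-1\right) + 26\right) 0 = \left(-5 + 26\right) 0 = 21 \cdot 0 = 0$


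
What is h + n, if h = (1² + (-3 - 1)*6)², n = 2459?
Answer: 2988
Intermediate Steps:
h = 529 (h = (1 - 4*6)² = (1 - 24)² = (-23)² = 529)
h + n = 529 + 2459 = 2988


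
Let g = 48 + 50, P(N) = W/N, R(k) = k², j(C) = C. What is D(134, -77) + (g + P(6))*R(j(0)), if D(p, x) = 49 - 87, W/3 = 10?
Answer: -38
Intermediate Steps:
W = 30 (W = 3*10 = 30)
P(N) = 30/N
g = 98
D(p, x) = -38
D(134, -77) + (g + P(6))*R(j(0)) = -38 + (98 + 30/6)*0² = -38 + (98 + 30*(⅙))*0 = -38 + (98 + 5)*0 = -38 + 103*0 = -38 + 0 = -38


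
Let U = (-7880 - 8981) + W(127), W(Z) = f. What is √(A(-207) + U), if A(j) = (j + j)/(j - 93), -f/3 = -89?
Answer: I*√1659262/10 ≈ 128.81*I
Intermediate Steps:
f = 267 (f = -3*(-89) = 267)
W(Z) = 267
U = -16594 (U = (-7880 - 8981) + 267 = -16861 + 267 = -16594)
A(j) = 2*j/(-93 + j) (A(j) = (2*j)/(-93 + j) = 2*j/(-93 + j))
√(A(-207) + U) = √(2*(-207)/(-93 - 207) - 16594) = √(2*(-207)/(-300) - 16594) = √(2*(-207)*(-1/300) - 16594) = √(69/50 - 16594) = √(-829631/50) = I*√1659262/10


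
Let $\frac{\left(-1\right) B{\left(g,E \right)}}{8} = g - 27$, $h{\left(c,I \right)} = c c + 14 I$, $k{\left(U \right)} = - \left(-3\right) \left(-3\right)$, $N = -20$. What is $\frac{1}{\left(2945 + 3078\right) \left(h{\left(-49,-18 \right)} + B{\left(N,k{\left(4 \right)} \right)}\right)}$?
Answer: $\frac{1}{15208075} \approx 6.5755 \cdot 10^{-8}$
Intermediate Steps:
$k{\left(U \right)} = -9$ ($k{\left(U \right)} = \left(-1\right) 9 = -9$)
$h{\left(c,I \right)} = c^{2} + 14 I$
$B{\left(g,E \right)} = 216 - 8 g$ ($B{\left(g,E \right)} = - 8 \left(g - 27\right) = - 8 \left(-27 + g\right) = 216 - 8 g$)
$\frac{1}{\left(2945 + 3078\right) \left(h{\left(-49,-18 \right)} + B{\left(N,k{\left(4 \right)} \right)}\right)} = \frac{1}{\left(2945 + 3078\right) \left(\left(\left(-49\right)^{2} + 14 \left(-18\right)\right) + \left(216 - -160\right)\right)} = \frac{1}{6023 \left(\left(2401 - 252\right) + \left(216 + 160\right)\right)} = \frac{1}{6023 \left(2149 + 376\right)} = \frac{1}{6023 \cdot 2525} = \frac{1}{15208075}$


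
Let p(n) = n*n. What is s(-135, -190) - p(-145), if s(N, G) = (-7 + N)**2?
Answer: -861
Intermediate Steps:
p(n) = n**2
s(-135, -190) - p(-145) = (-7 - 135)**2 - 1*(-145)**2 = (-142)**2 - 1*21025 = 20164 - 21025 = -861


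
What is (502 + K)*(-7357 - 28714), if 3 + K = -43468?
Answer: 1549934799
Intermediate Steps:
K = -43471 (K = -3 - 43468 = -43471)
(502 + K)*(-7357 - 28714) = (502 - 43471)*(-7357 - 28714) = -42969*(-36071) = 1549934799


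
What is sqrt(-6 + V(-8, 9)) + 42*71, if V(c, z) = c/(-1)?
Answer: 2982 + sqrt(2) ≈ 2983.4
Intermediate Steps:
V(c, z) = -c (V(c, z) = c*(-1) = -c)
sqrt(-6 + V(-8, 9)) + 42*71 = sqrt(-6 - 1*(-8)) + 42*71 = sqrt(-6 + 8) + 2982 = sqrt(2) + 2982 = 2982 + sqrt(2)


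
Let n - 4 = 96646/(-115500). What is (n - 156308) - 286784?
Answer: -2326216393/5250 ≈ -4.4309e+5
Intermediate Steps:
n = 16607/5250 (n = 4 + 96646/(-115500) = 4 + 96646*(-1/115500) = 4 - 4393/5250 = 16607/5250 ≈ 3.1632)
(n - 156308) - 286784 = (16607/5250 - 156308) - 286784 = -820600393/5250 - 286784 = -2326216393/5250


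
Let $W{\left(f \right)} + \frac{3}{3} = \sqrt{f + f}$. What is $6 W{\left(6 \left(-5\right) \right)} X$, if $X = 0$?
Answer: $0$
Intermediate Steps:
$W{\left(f \right)} = -1 + \sqrt{2} \sqrt{f}$ ($W{\left(f \right)} = -1 + \sqrt{f + f} = -1 + \sqrt{2 f} = -1 + \sqrt{2} \sqrt{f}$)
$6 W{\left(6 \left(-5\right) \right)} X = 6 \left(-1 + \sqrt{2} \sqrt{6 \left(-5\right)}\right) 0 = 6 \left(-1 + \sqrt{2} \sqrt{-30}\right) 0 = 6 \left(-1 + \sqrt{2} i \sqrt{30}\right) 0 = 6 \left(-1 + 2 i \sqrt{15}\right) 0 = \left(-6 + 12 i \sqrt{15}\right) 0 = 0$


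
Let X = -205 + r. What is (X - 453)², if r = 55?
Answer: 363609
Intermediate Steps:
X = -150 (X = -205 + 55 = -150)
(X - 453)² = (-150 - 453)² = (-603)² = 363609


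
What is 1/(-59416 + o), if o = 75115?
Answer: 1/15699 ≈ 6.3698e-5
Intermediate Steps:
1/(-59416 + o) = 1/(-59416 + 75115) = 1/15699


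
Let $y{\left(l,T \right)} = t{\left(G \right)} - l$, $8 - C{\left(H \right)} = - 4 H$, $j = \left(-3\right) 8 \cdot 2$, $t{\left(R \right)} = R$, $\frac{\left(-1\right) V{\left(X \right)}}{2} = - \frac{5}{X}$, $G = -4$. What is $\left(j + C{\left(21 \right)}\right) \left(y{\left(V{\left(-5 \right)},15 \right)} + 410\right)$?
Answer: $17952$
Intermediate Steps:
$V{\left(X \right)} = \frac{10}{X}$ ($V{\left(X \right)} = - 2 \left(- \frac{5}{X}\right) = \frac{10}{X}$)
$j = -48$ ($j = \left(-24\right) 2 = -48$)
$C{\left(H \right)} = 8 + 4 H$ ($C{\left(H \right)} = 8 - - 4 H = 8 + 4 H$)
$y{\left(l,T \right)} = -4 - l$
$\left(j + C{\left(21 \right)}\right) \left(y{\left(V{\left(-5 \right)},15 \right)} + 410\right) = \left(-48 + \left(8 + 4 \cdot 21\right)\right) \left(\left(-4 - \frac{10}{-5}\right) + 410\right) = \left(-48 + \left(8 + 84\right)\right) \left(\left(-4 - 10 \left(- \frac{1}{5}\right)\right) + 410\right) = \left(-48 + 92\right) \left(\left(-4 - -2\right) + 410\right) = 44 \left(\left(-4 + 2\right) + 410\right) = 44 \left(-2 + 410\right) = 44 \cdot 408 = 17952$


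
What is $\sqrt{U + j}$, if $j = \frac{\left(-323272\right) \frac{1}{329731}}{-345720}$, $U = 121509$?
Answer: $\frac{\sqrt{24671584410419848783925010}}{14249325165} \approx 348.58$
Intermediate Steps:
$j = \frac{40409}{14249325165}$ ($j = \left(-323272\right) \frac{1}{329731} \left(- \frac{1}{345720}\right) = \left(- \frac{323272}{329731}\right) \left(- \frac{1}{345720}\right) = \frac{40409}{14249325165} \approx 2.8359 \cdot 10^{-6}$)
$\sqrt{U + j} = \sqrt{121509 + \frac{40409}{14249325165}} = \sqrt{\frac{1731421251514394}{14249325165}} = \frac{\sqrt{24671584410419848783925010}}{14249325165}$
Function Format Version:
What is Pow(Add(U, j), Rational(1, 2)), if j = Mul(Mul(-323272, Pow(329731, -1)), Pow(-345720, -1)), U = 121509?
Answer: Mul(Rational(1, 14249325165), Pow(24671584410419848783925010, Rational(1, 2))) ≈ 348.58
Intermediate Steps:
j = Rational(40409, 14249325165) (j = Mul(Mul(-323272, Rational(1, 329731)), Rational(-1, 345720)) = Mul(Rational(-323272, 329731), Rational(-1, 345720)) = Rational(40409, 14249325165) ≈ 2.8359e-6)
Pow(Add(U, j), Rational(1, 2)) = Pow(Add(121509, Rational(40409, 14249325165)), Rational(1, 2)) = Pow(Rational(1731421251514394, 14249325165), Rational(1, 2)) = Mul(Rational(1, 14249325165), Pow(24671584410419848783925010, Rational(1, 2)))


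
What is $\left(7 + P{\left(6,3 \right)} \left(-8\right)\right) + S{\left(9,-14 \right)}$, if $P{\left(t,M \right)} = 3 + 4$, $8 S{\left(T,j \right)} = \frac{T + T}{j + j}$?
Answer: $- \frac{5497}{112} \approx -49.08$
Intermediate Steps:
$S{\left(T,j \right)} = \frac{T}{8 j}$ ($S{\left(T,j \right)} = \frac{\left(T + T\right) \frac{1}{j + j}}{8} = \frac{2 T \frac{1}{2 j}}{8} = \frac{T \frac{1}{j}}{8} = \frac{T}{8 j}$)
$P{\left(t,M \right)} = 7$
$\left(7 + P{\left(6,3 \right)} \left(-8\right)\right) + S{\left(9,-14 \right)} = \left(7 + 7 \left(-8\right)\right) + \frac{1}{8} \cdot 9 \frac{1}{-14} = \left(7 - 56\right) + \frac{1}{8} \cdot 9 \left(- \frac{1}{14}\right) = -49 - \frac{9}{112} = - \frac{5497}{112}$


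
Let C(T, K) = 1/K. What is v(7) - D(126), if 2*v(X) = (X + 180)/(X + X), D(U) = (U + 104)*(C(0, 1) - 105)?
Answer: 669947/28 ≈ 23927.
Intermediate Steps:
D(U) = -10816 - 104*U (D(U) = (U + 104)*(1/1 - 105) = (104 + U)*(1 - 105) = (104 + U)*(-104) = -10816 - 104*U)
v(X) = (180 + X)/(4*X) (v(X) = ((X + 180)/(X + X))/2 = ((180 + X)/((2*X)))/2 = ((180 + X)*(1/(2*X)))/2 = ((180 + X)/(2*X))/2 = (180 + X)/(4*X))
v(7) - D(126) = (1/4)*(180 + 7)/7 - (-10816 - 104*126) = (1/4)*(1/7)*187 - (-10816 - 13104) = 187/28 - 1*(-23920) = 187/28 + 23920 = 669947/28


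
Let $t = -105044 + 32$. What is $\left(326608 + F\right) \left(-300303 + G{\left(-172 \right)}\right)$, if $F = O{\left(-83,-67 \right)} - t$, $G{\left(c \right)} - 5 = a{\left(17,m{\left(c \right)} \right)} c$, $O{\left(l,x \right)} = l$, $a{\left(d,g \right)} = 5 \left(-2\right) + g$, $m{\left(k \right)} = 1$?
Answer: $-128921678750$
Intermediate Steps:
$a{\left(d,g \right)} = -10 + g$
$t = -105012$
$G{\left(c \right)} = 5 - 9 c$ ($G{\left(c \right)} = 5 + \left(-10 + 1\right) c = 5 - 9 c$)
$F = 104929$ ($F = -83 - -105012 = -83 + 105012 = 104929$)
$\left(326608 + F\right) \left(-300303 + G{\left(-172 \right)}\right) = \left(326608 + 104929\right) \left(-300303 + \left(5 - -1548\right)\right) = 431537 \left(-300303 + \left(5 + 1548\right)\right) = 431537 \left(-300303 + 1553\right) = 431537 \left(-298750\right) = -128921678750$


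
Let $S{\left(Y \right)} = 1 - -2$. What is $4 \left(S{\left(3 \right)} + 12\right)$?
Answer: $60$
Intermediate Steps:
$S{\left(Y \right)} = 3$ ($S{\left(Y \right)} = 1 + 2 = 3$)
$4 \left(S{\left(3 \right)} + 12\right) = 4 \left(3 + 12\right) = 4 \cdot 15 = 60$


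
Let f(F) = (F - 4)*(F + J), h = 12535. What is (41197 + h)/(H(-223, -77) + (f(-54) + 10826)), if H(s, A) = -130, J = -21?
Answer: 26866/7523 ≈ 3.5712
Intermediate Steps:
f(F) = (-21 + F)*(-4 + F) (f(F) = (F - 4)*(F - 21) = (-4 + F)*(-21 + F) = (-21 + F)*(-4 + F))
(41197 + h)/(H(-223, -77) + (f(-54) + 10826)) = (41197 + 12535)/(-130 + ((84 + (-54)² - 25*(-54)) + 10826)) = 53732/(-130 + ((84 + 2916 + 1350) + 10826)) = 53732/(-130 + (4350 + 10826)) = 53732/(-130 + 15176) = 53732/15046 = 53732*(1/15046) = 26866/7523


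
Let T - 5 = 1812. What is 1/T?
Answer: 1/1817 ≈ 0.00055036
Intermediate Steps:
T = 1817 (T = 5 + 1812 = 1817)
1/T = 1/1817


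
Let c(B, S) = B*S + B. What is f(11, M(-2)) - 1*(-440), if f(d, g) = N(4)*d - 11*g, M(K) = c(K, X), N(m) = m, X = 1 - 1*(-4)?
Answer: 616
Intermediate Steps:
X = 5 (X = 1 + 4 = 5)
c(B, S) = B + B*S
M(K) = 6*K (M(K) = K*(1 + 5) = K*6 = 6*K)
f(d, g) = -11*g + 4*d (f(d, g) = 4*d - 11*g = -11*g + 4*d)
f(11, M(-2)) - 1*(-440) = (-66*(-2) + 4*11) - 1*(-440) = (-11*(-12) + 44) + 440 = (132 + 44) + 440 = 176 + 440 = 616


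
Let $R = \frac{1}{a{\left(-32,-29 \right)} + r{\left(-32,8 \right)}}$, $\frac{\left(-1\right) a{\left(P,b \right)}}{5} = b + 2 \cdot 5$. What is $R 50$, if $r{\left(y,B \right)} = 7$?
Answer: $\frac{25}{51} \approx 0.4902$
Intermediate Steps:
$a{\left(P,b \right)} = -50 - 5 b$ ($a{\left(P,b \right)} = - 5 \left(b + 2 \cdot 5\right) = - 5 \left(b + 10\right) = - 5 \left(10 + b\right) = -50 - 5 b$)
$R = \frac{1}{102}$ ($R = \frac{1}{\left(-50 - -145\right) + 7} = \frac{1}{\left(-50 + 145\right) + 7} = \frac{1}{95 + 7} = \frac{1}{102} \approx 0.0098039$)
$R 50 = \frac{1}{102} \cdot 50 = \frac{25}{51}$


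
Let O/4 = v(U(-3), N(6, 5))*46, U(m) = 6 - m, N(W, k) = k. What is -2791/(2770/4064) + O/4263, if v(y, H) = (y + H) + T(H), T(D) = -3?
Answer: -24173999816/5904255 ≈ -4094.3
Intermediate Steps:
v(y, H) = -3 + H + y (v(y, H) = (y + H) - 3 = (H + y) - 3 = -3 + H + y)
O = 2024 (O = 4*((-3 + 5 + (6 - 1*(-3)))*46) = 4*((-3 + 5 + (6 + 3))*46) = 4*((-3 + 5 + 9)*46) = 4*(11*46) = 4*506 = 2024)
-2791/(2770/4064) + O/4263 = -2791/(2770/4064) + 2024/4263 = -2791/(2770*(1/4064)) + 2024*(1/4263) = -2791/1385/2032 + 2024/4263 = -2791*2032/1385 + 2024/4263 = -5671312/1385 + 2024/4263 = -24173999816/5904255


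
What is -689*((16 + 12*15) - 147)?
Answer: -33761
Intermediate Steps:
-689*((16 + 12*15) - 147) = -689*((16 + 180) - 147) = -689*(196 - 147) = -689*49 = -33761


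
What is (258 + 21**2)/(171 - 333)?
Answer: -233/54 ≈ -4.3148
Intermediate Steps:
(258 + 21**2)/(171 - 333) = (258 + 441)/(-162) = 699*(-1/162) = -233/54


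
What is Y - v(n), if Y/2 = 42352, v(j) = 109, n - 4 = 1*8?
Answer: 84595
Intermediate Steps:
n = 12 (n = 4 + 1*8 = 4 + 8 = 12)
Y = 84704 (Y = 2*42352 = 84704)
Y - v(n) = 84704 - 1*109 = 84704 - 109 = 84595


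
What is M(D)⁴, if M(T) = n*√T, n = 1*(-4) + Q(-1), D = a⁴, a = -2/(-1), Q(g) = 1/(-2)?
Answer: 104976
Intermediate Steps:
Q(g) = -½
a = 2 (a = -2*(-1) = 2)
D = 16 (D = 2⁴ = 16)
n = -9/2 (n = 1*(-4) - ½ = -4 - ½ = -9/2 ≈ -4.5000)
M(T) = -9*√T/2
M(D)⁴ = (-9*√16/2)⁴ = (-9/2*4)⁴ = (-18)⁴ = 104976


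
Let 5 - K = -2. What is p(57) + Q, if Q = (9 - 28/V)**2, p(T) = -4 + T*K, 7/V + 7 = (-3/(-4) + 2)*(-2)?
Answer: 3876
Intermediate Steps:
K = 7 (K = 5 - 1*(-2) = 5 + 2 = 7)
V = -14/25 (V = 7/(-7 + (-3/(-4) + 2)*(-2)) = 7/(-7 + (-3*(-1/4) + 2)*(-2)) = 7/(-7 + (3/4 + 2)*(-2)) = 7/(-7 + (11/4)*(-2)) = 7/(-7 - 11/2) = 7/(-25/2) = 7*(-2/25) = -14/25 ≈ -0.56000)
p(T) = -4 + 7*T (p(T) = -4 + T*7 = -4 + 7*T)
Q = 3481 (Q = (9 - 28/(-14/25))**2 = (9 - 28*(-25/14))**2 = (9 + 50)**2 = 59**2 = 3481)
p(57) + Q = (-4 + 7*57) + 3481 = (-4 + 399) + 3481 = 395 + 3481 = 3876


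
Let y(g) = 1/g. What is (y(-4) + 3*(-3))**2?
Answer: 1369/16 ≈ 85.563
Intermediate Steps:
(y(-4) + 3*(-3))**2 = (1/(-4) + 3*(-3))**2 = (-1/4 - 9)**2 = (-37/4)**2 = 1369/16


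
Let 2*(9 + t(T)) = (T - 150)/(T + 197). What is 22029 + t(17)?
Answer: 9424427/428 ≈ 22020.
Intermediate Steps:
t(T) = -9 + (-150 + T)/(2*(197 + T)) (t(T) = -9 + ((T - 150)/(T + 197))/2 = -9 + ((-150 + T)/(197 + T))/2 = -9 + (-150 + T)/(2*(197 + T)))
22029 + t(17) = 22029 + (-3696 - 17*17)/(2*(197 + 17)) = 22029 + (½)*(-3696 - 289)/214 = 22029 + (½)*(1/214)*(-3985) = 22029 - 3985/428 = 9424427/428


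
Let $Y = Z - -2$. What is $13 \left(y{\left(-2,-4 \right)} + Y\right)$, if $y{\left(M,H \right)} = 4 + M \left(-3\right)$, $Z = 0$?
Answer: $156$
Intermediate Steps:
$y{\left(M,H \right)} = 4 - 3 M$
$Y = 2$ ($Y = 0 - -2 = 0 + 2 = 2$)
$13 \left(y{\left(-2,-4 \right)} + Y\right) = 13 \left(\left(4 - -6\right) + 2\right) = 13 \left(\left(4 + 6\right) + 2\right) = 13 \left(10 + 2\right) = 13 \cdot 12 = 156$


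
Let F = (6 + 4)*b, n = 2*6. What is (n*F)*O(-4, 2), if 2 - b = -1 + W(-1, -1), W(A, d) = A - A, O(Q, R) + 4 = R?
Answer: -720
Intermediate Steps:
O(Q, R) = -4 + R
W(A, d) = 0
b = 3 (b = 2 - (-1 + 0) = 2 - 1*(-1) = 2 + 1 = 3)
n = 12
F = 30 (F = (6 + 4)*3 = 10*3 = 30)
(n*F)*O(-4, 2) = (12*30)*(-4 + 2) = 360*(-2) = -720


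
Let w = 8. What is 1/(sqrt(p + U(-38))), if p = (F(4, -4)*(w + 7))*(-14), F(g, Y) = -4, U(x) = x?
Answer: sqrt(802)/802 ≈ 0.035311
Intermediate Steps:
p = 840 (p = -4*(8 + 7)*(-14) = -4*15*(-14) = -60*(-14) = 840)
1/(sqrt(p + U(-38))) = 1/(sqrt(840 - 38)) = 1/(sqrt(802)) = sqrt(802)/802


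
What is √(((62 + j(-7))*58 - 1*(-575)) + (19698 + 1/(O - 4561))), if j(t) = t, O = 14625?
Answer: √148526797157/2516 ≈ 153.18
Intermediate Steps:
√(((62 + j(-7))*58 - 1*(-575)) + (19698 + 1/(O - 4561))) = √(((62 - 7)*58 - 1*(-575)) + (19698 + 1/(14625 - 4561))) = √((55*58 + 575) + (19698 + 1/10064)) = √((3190 + 575) + (19698 + 1/10064)) = √(3765 + 198240673/10064) = √(236131633/10064) = √148526797157/2516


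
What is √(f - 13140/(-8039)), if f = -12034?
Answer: I*√777597887254/8039 ≈ 109.69*I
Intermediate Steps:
√(f - 13140/(-8039)) = √(-12034 - 13140/(-8039)) = √(-12034 - 13140*(-1)/8039) = √(-12034 - 1*(-13140/8039)) = √(-12034 + 13140/8039) = √(-96728186/8039) = I*√777597887254/8039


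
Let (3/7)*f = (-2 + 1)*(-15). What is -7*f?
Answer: -245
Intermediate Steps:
f = 35 (f = 7*((-2 + 1)*(-15))/3 = 7*(-1*(-15))/3 = (7/3)*15 = 35)
-7*f = -7*35 = -245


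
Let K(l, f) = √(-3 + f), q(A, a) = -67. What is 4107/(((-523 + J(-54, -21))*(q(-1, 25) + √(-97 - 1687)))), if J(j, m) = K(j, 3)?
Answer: 91723/1093593 + 2738*I*√446/1093593 ≈ 0.083873 + 0.052874*I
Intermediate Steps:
J(j, m) = 0 (J(j, m) = √(-3 + 3) = √0 = 0)
4107/(((-523 + J(-54, -21))*(q(-1, 25) + √(-97 - 1687)))) = 4107/(((-523 + 0)*(-67 + √(-97 - 1687)))) = 4107/((-523*(-67 + √(-1784)))) = 4107/((-523*(-67 + 2*I*√446))) = 4107/(35041 - 1046*I*√446)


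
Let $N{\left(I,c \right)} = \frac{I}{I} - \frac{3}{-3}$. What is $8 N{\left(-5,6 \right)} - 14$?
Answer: $2$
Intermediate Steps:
$N{\left(I,c \right)} = 2$ ($N{\left(I,c \right)} = 1 - -1 = 1 + 1 = 2$)
$8 N{\left(-5,6 \right)} - 14 = 8 \cdot 2 - 14 = 16 - 14 = 2$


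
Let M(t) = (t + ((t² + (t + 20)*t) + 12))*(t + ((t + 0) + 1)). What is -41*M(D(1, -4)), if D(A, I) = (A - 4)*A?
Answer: -6765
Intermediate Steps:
D(A, I) = A*(-4 + A) (D(A, I) = (-4 + A)*A = A*(-4 + A))
M(t) = (1 + 2*t)*(12 + t + t² + t*(20 + t)) (M(t) = (t + ((t² + (20 + t)*t) + 12))*(t + (t + 1)) = (t + ((t² + t*(20 + t)) + 12))*(t + (1 + t)) = (t + (12 + t² + t*(20 + t)))*(1 + 2*t) = (12 + t + t² + t*(20 + t))*(1 + 2*t) = (1 + 2*t)*(12 + t + t² + t*(20 + t)))
-41*M(D(1, -4)) = -41*(12 + 4*(1*(-4 + 1))³ + 44*(1*(-4 + 1))² + 45*(1*(-4 + 1))) = -41*(12 + 4*(1*(-3))³ + 44*(1*(-3))² + 45*(1*(-3))) = -41*(12 + 4*(-3)³ + 44*(-3)² + 45*(-3)) = -41*(12 + 4*(-27) + 44*9 - 135) = -41*(12 - 108 + 396 - 135) = -41*165 = -6765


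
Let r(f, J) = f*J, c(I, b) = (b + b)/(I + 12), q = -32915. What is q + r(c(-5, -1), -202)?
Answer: -230001/7 ≈ -32857.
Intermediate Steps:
c(I, b) = 2*b/(12 + I) (c(I, b) = (2*b)/(12 + I) = 2*b/(12 + I))
r(f, J) = J*f
q + r(c(-5, -1), -202) = -32915 - 404*(-1)/(12 - 5) = -32915 - 404*(-1)/7 = -32915 - 202*(-2/7) = -32915 + 404/7 = -230001/7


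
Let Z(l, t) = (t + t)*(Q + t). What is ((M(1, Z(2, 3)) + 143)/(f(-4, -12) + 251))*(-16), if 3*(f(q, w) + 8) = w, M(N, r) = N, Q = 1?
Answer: -2304/239 ≈ -9.6402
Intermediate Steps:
Z(l, t) = 2*t*(1 + t) (Z(l, t) = (t + t)*(1 + t) = (2*t)*(1 + t) = 2*t*(1 + t))
f(q, w) = -8 + w/3
((M(1, Z(2, 3)) + 143)/(f(-4, -12) + 251))*(-16) = ((1 + 143)/((-8 + (⅓)*(-12)) + 251))*(-16) = (144/((-8 - 4) + 251))*(-16) = (144/(-12 + 251))*(-16) = (144/239)*(-16) = -2304/239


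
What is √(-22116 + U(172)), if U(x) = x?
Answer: 2*I*√5486 ≈ 148.14*I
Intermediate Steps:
√(-22116 + U(172)) = √(-22116 + 172) = √(-21944) = 2*I*√5486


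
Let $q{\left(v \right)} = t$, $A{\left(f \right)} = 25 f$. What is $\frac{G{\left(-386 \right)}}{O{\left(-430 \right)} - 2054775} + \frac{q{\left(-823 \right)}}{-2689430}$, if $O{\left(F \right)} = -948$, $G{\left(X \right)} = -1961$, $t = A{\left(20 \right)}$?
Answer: $\frac{424611073}{552872310789} \approx 0.00076801$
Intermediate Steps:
$t = 500$ ($t = 25 \cdot 20 = 500$)
$q{\left(v \right)} = 500$
$\frac{G{\left(-386 \right)}}{O{\left(-430 \right)} - 2054775} + \frac{q{\left(-823 \right)}}{-2689430} = - \frac{1961}{-948 - 2054775} + \frac{500}{-2689430} = - \frac{1961}{-948 - 2054775} + 500 \left(- \frac{1}{2689430}\right) = - \frac{1961}{-2055723} - \frac{50}{268943} = \left(-1961\right) \left(- \frac{1}{2055723}\right) - \frac{50}{268943} = \frac{1961}{2055723} - \frac{50}{268943} = \frac{424611073}{552872310789}$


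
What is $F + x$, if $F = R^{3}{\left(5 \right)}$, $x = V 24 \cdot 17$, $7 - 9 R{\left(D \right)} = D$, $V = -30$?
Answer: $- \frac{8922952}{729} \approx -12240.0$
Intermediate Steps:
$R{\left(D \right)} = \frac{7}{9} - \frac{D}{9}$
$x = -12240$ ($x = \left(-30\right) 24 \cdot 17 = \left(-720\right) 17 = -12240$)
$F = \frac{8}{729}$ ($F = \left(\frac{7}{9} - \frac{5}{9}\right)^{3} = \left(\frac{2}{9}\right)^{3} = \frac{8}{729} \approx 0.010974$)
$F + x = \frac{8}{729} - 12240 = - \frac{8922952}{729}$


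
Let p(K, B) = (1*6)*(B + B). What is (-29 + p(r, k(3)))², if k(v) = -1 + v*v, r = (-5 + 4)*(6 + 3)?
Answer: 4489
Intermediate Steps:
r = -9 (r = -1*9 = -9)
k(v) = -1 + v²
p(K, B) = 12*B (p(K, B) = 6*(2*B) = 12*B)
(-29 + p(r, k(3)))² = (-29 + 12*(-1 + 3²))² = (-29 + 12*(-1 + 9))² = (-29 + 12*8)² = (-29 + 96)² = 67² = 4489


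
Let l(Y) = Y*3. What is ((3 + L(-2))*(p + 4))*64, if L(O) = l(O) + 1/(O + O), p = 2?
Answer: -1248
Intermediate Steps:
l(Y) = 3*Y
L(O) = 1/(2*O) + 3*O (L(O) = 3*O + 1/(O + O) = 3*O + 1/(2*O) = 1/(2*O) + 3*O)
((3 + L(-2))*(p + 4))*64 = ((3 + ((½)/(-2) + 3*(-2)))*(2 + 4))*64 = ((3 + ((½)*(-½) - 6))*6)*64 = ((3 + (-¼ - 6))*6)*64 = ((3 - 25/4)*6)*64 = -13/4*6*64 = -39/2*64 = -1248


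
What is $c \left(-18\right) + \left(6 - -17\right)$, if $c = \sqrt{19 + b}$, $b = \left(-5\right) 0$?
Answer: $23 - 18 \sqrt{19} \approx -55.46$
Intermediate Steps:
$b = 0$
$c = \sqrt{19}$ ($c = \sqrt{19 + 0} = \sqrt{19} \approx 4.3589$)
$c \left(-18\right) + \left(6 - -17\right) = \sqrt{19} \left(-18\right) + \left(6 - -17\right) = - 18 \sqrt{19} + \left(6 + 17\right) = - 18 \sqrt{19} + 23 = 23 - 18 \sqrt{19}$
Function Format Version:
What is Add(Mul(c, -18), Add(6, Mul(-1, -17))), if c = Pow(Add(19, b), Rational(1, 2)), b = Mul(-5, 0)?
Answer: Add(23, Mul(-18, Pow(19, Rational(1, 2)))) ≈ -55.460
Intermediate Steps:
b = 0
c = Pow(19, Rational(1, 2)) (c = Pow(Add(19, 0), Rational(1, 2)) = Pow(19, Rational(1, 2)) ≈ 4.3589)
Add(Mul(c, -18), Add(6, Mul(-1, -17))) = Add(Mul(Pow(19, Rational(1, 2)), -18), Add(6, Mul(-1, -17))) = Add(Mul(-18, Pow(19, Rational(1, 2))), Add(6, 17)) = Add(Mul(-18, Pow(19, Rational(1, 2))), 23) = Add(23, Mul(-18, Pow(19, Rational(1, 2))))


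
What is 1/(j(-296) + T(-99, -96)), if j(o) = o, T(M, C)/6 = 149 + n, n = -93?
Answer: 1/40 ≈ 0.025000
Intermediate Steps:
T(M, C) = 336 (T(M, C) = 6*(149 - 93) = 6*56 = 336)
1/(j(-296) + T(-99, -96)) = 1/(-296 + 336) = 1/40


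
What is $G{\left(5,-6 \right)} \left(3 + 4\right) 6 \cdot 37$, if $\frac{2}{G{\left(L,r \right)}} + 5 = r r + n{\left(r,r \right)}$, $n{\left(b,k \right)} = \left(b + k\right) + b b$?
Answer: $\frac{3108}{55} \approx 56.509$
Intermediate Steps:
$n{\left(b,k \right)} = b + k + b^{2}$ ($n{\left(b,k \right)} = \left(b + k\right) + b^{2} = b + k + b^{2}$)
$G{\left(L,r \right)} = \frac{2}{-5 + 2 r + 2 r^{2}}$ ($G{\left(L,r \right)} = \frac{2}{-5 + \left(r r + \left(r + r + r^{2}\right)\right)} = \frac{2}{-5 + \left(r^{2} + \left(r^{2} + 2 r\right)\right)} = \frac{2}{-5 + \left(2 r + 2 r^{2}\right)} = \frac{2}{-5 + 2 r + 2 r^{2}}$)
$G{\left(5,-6 \right)} \left(3 + 4\right) 6 \cdot 37 = \frac{2}{-5 + 2 \left(-6\right) + 2 \left(-6\right)^{2}} \left(3 + 4\right) 6 \cdot 37 = \frac{2}{-5 - 12 + 2 \cdot 36} \cdot 7 \cdot 6 \cdot 37 = \frac{2}{-5 - 12 + 72} \cdot 42 \cdot 37 = \frac{2}{55} \cdot 42 \cdot 37 = \frac{84}{55} \cdot 37 = \frac{3108}{55}$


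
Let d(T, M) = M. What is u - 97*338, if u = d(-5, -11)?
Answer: -32797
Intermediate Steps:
u = -11
u - 97*338 = -11 - 97*338 = -11 - 32786 = -32797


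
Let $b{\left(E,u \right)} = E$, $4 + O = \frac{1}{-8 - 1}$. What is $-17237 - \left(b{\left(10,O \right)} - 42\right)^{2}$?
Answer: $-18261$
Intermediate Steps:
$O = - \frac{37}{9}$ ($O = -4 + \frac{1}{-8 - 1} = -4 + \frac{1}{-9} = -4 - \frac{1}{9} = - \frac{37}{9} \approx -4.1111$)
$-17237 - \left(b{\left(10,O \right)} - 42\right)^{2} = -17237 - \left(10 - 42\right)^{2} = -17237 - \left(-32\right)^{2} = -17237 - 1024 = -18261$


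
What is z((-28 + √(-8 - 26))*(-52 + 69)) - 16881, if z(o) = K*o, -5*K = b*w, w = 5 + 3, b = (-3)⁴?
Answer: 224043/5 - 11016*I*√34/5 ≈ 44809.0 - 12847.0*I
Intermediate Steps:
b = 81
w = 8
K = -648/5 (K = -81*8/5 = -⅕*648 = -648/5 ≈ -129.60)
z(o) = -648*o/5
z((-28 + √(-8 - 26))*(-52 + 69)) - 16881 = -648*(-28 + √(-8 - 26))*(-52 + 69)/5 - 16881 = -648*(-28 + √(-34))*17/5 - 16881 = -648*(-28 + I*√34)*17/5 - 16881 = -648*(-476 + 17*I*√34)/5 - 16881 = (308448/5 - 11016*I*√34/5) - 16881 = 224043/5 - 11016*I*√34/5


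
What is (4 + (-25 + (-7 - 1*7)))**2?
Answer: 1225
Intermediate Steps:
(4 + (-25 + (-7 - 1*7)))**2 = (4 + (-25 + (-7 - 7)))**2 = (4 + (-25 - 14))**2 = (4 - 39)**2 = (-35)**2 = 1225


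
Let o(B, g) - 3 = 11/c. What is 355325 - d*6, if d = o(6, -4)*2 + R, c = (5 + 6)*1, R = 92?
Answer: 354725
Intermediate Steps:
c = 11 (c = 11*1 = 11)
o(B, g) = 4 (o(B, g) = 3 + 11/11 = 3 + 11*(1/11) = 3 + 1 = 4)
d = 100 (d = 4*2 + 92 = 8 + 92 = 100)
355325 - d*6 = 355325 - 100*6 = 355325 - 1*600 = 355325 - 600 = 354725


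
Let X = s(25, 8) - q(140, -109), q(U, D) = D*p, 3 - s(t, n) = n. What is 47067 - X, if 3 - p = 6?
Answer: 47399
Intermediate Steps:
p = -3 (p = 3 - 1*6 = 3 - 6 = -3)
s(t, n) = 3 - n
q(U, D) = -3*D (q(U, D) = D*(-3) = -3*D)
X = -332 (X = (3 - 1*8) - (-3)*(-109) = (3 - 8) - 1*327 = -5 - 327 = -332)
47067 - X = 47067 - 1*(-332) = 47067 + 332 = 47399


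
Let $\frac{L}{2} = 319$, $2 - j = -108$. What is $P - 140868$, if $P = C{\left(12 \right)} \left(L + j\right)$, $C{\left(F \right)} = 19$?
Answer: $-126656$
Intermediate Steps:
$j = 110$ ($j = 2 - -108 = 2 + 108 = 110$)
$L = 638$ ($L = 2 \cdot 319 = 638$)
$P = 14212$ ($P = 19 \left(638 + 110\right) = 19 \cdot 748 = 14212$)
$P - 140868 = 14212 - 140868 = -126656$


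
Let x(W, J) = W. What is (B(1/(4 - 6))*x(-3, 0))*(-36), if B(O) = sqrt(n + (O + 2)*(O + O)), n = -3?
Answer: 162*I*sqrt(2) ≈ 229.1*I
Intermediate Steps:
B(O) = sqrt(-3 + 2*O*(2 + O)) (B(O) = sqrt(-3 + (O + 2)*(O + O)) = sqrt(-3 + (2 + O)*(2*O)) = sqrt(-3 + 2*O*(2 + O)))
(B(1/(4 - 6))*x(-3, 0))*(-36) = (sqrt(-3 + 2*(1/(4 - 6))**2 + 4/(4 - 6))*(-3))*(-36) = (sqrt(-3 + 2*(1/(-2))**2 + 4/(-2))*(-3))*(-36) = (sqrt(-3 + 2*(-1/2)**2 + 4*(-1/2))*(-3))*(-36) = (sqrt(-3 + 2*(1/4) - 2)*(-3))*(-36) = (sqrt(-3 + 1/2 - 2)*(-3))*(-36) = (sqrt(-9/2)*(-3))*(-36) = ((3*I*sqrt(2)/2)*(-3))*(-36) = -9*I*sqrt(2)/2*(-36) = 162*I*sqrt(2)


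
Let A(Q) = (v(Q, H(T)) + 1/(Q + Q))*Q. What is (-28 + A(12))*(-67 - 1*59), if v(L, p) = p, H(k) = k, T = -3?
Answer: 8001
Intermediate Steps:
A(Q) = Q*(-3 + 1/(2*Q)) (A(Q) = (-3 + 1/(Q + Q))*Q = (-3 + 1/(2*Q))*Q = Q*(-3 + 1/(2*Q)))
(-28 + A(12))*(-67 - 1*59) = (-28 + (½ - 3*12))*(-67 - 1*59) = (-28 + (½ - 36))*(-67 - 59) = (-28 - 71/2)*(-126) = -127/2*(-126) = 8001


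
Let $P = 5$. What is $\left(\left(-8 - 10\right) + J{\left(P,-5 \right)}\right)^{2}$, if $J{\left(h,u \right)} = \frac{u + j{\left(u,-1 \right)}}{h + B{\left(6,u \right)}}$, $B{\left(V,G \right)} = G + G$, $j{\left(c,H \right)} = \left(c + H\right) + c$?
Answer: $\frac{5476}{25} \approx 219.04$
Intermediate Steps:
$j{\left(c,H \right)} = H + 2 c$ ($j{\left(c,H \right)} = \left(H + c\right) + c = H + 2 c$)
$B{\left(V,G \right)} = 2 G$
$J{\left(h,u \right)} = \frac{-1 + 3 u}{h + 2 u}$ ($J{\left(h,u \right)} = \frac{u + \left(-1 + 2 u\right)}{h + 2 u} = \frac{-1 + 3 u}{h + 2 u}$)
$\left(\left(-8 - 10\right) + J{\left(P,-5 \right)}\right)^{2} = \left(\left(-8 - 10\right) + \frac{-1 + 3 \left(-5\right)}{5 + 2 \left(-5\right)}\right)^{2} = \left(\left(-8 - 10\right) + \frac{-1 - 15}{5 - 10}\right)^{2} = \left(-18 + \frac{1}{-5} \left(-16\right)\right)^{2} = \left(-18 - - \frac{16}{5}\right)^{2} = \left(-18 + \frac{16}{5}\right)^{2} = \left(- \frac{74}{5}\right)^{2} = \frac{5476}{25}$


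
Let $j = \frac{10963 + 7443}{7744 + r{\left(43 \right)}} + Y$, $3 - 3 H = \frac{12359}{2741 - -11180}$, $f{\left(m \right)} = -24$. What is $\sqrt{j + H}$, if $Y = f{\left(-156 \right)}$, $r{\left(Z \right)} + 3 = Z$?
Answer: $\frac{53 i \sqrt{49216904467017}}{81270798} \approx 4.5751 i$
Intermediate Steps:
$r{\left(Z \right)} = -3 + Z$
$H = \frac{29404}{41763}$ ($H = 1 - \frac{12359 \frac{1}{2741 - -11180}}{3} = 1 - \frac{12359 \frac{1}{2741 + 11180}}{3} = 1 - \frac{12359 \cdot \frac{1}{13921}}{3} = 1 - \frac{12359}{41763} = \frac{29404}{41763} \approx 0.70407$)
$Y = -24$
$j = - \frac{84205}{3892}$ ($j = \frac{10963 + 7443}{7744 + \left(-3 + 43\right)} - 24 = \frac{18406}{7744 + 40} - 24 = \frac{18406}{7784} - 24 = 18406 \cdot \frac{1}{7784} - 24 = \frac{9203}{3892} - 24 = - \frac{84205}{3892} \approx -21.635$)
$\sqrt{j + H} = \sqrt{- \frac{84205}{3892} + \frac{29404}{41763}} = \sqrt{- \frac{3402213047}{162541596}} = \frac{53 i \sqrt{49216904467017}}{81270798}$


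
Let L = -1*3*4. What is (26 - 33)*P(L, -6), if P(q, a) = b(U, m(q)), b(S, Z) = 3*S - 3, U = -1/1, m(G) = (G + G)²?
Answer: 42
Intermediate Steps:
L = -12 (L = -3*4 = -12)
m(G) = 4*G² (m(G) = (2*G)² = 4*G²)
U = -1 (U = -1*1 = -1)
b(S, Z) = -3 + 3*S
P(q, a) = -6 (P(q, a) = -3 + 3*(-1) = -3 - 3 = -6)
(26 - 33)*P(L, -6) = (26 - 33)*(-6) = -7*(-6) = 42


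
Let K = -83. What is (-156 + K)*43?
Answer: -10277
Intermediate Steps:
(-156 + K)*43 = (-156 - 83)*43 = -239*43 = -10277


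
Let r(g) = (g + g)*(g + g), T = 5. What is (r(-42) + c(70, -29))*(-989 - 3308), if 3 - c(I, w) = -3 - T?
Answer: -30366899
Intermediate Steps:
r(g) = 4*g**2 (r(g) = (2*g)*(2*g) = 4*g**2)
c(I, w) = 11 (c(I, w) = 3 - (-3 - 1*5) = 3 - (-3 - 5) = 3 - 1*(-8) = 3 + 8 = 11)
(r(-42) + c(70, -29))*(-989 - 3308) = (4*(-42)**2 + 11)*(-989 - 3308) = (4*1764 + 11)*(-4297) = (7056 + 11)*(-4297) = 7067*(-4297) = -30366899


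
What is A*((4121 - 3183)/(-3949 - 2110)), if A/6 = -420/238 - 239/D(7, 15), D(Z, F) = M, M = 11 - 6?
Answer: 23710764/515015 ≈ 46.039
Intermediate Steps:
M = 5
D(Z, F) = 5
A = -25278/85 (A = 6*(-420/238 - 239/5) = 6*(-420*1/238 - 239*1/5) = 6*(-30/17 - 239/5) = 6*(-4213/85) = -25278/85 ≈ -297.39)
A*((4121 - 3183)/(-3949 - 2110)) = -25278*(4121 - 3183)/(85*(-3949 - 2110)) = -23710764/(85*(-6059)) = -23710764*(-1)/(85*6059) = -25278/85*(-938/6059) = 23710764/515015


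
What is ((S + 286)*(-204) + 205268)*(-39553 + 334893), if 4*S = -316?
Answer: 48152233600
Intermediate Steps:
S = -79 (S = (¼)*(-316) = -79)
((S + 286)*(-204) + 205268)*(-39553 + 334893) = ((-79 + 286)*(-204) + 205268)*(-39553 + 334893) = (207*(-204) + 205268)*295340 = (-42228 + 205268)*295340 = 163040*295340 = 48152233600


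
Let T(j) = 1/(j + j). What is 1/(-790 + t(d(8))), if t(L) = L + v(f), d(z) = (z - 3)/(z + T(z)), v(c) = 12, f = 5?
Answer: -129/100282 ≈ -0.0012864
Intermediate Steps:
T(j) = 1/(2*j)
d(z) = (-3 + z)/(z + 1/(2*z)) (d(z) = (z - 3)/(z + 1/(2*z)) = (-3 + z)/(z + 1/(2*z)))
t(L) = 12 + L (t(L) = L + 12 = 12 + L)
1/(-790 + t(d(8))) = 1/(-790 + (12 + 2*8*(-3 + 8)/(1 + 2*8²))) = 1/(-790 + (12 + 2*8*5/(1 + 2*64))) = 1/(-790 + (12 + 2*8*5/(1 + 128))) = 1/(-790 + (12 + 2*8*5/129)) = 1/(-790 + (12 + 2*8*(1/129)*5)) = 1/(-790 + (12 + 80/129)) = 1/(-790 + 1628/129) = 1/(-100282/129) = -129/100282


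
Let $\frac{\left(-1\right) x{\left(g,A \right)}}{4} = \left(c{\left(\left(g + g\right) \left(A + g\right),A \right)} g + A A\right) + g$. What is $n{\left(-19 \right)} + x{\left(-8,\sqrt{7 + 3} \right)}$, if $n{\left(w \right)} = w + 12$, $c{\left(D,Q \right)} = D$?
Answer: $4081 - 512 \sqrt{10} \approx 2461.9$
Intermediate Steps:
$x{\left(g,A \right)} = - 4 g - 4 A^{2} - 8 g^{2} \left(A + g\right)$ ($x{\left(g,A \right)} = - 4 \left(\left(\left(g + g\right) \left(A + g\right) g + A A\right) + g\right) = - 4 \left(\left(2 g \left(A + g\right) g + A^{2}\right) + g\right) = - 4 \left(\left(2 g^{2} \left(A + g\right) + A^{2}\right) + g\right) = - 4 \left(\left(A^{2} + 2 g^{2} \left(A + g\right)\right) + g\right) = - 4 \left(g + A^{2} + 2 g^{2} \left(A + g\right)\right) = - 4 g - 4 A^{2} - 8 g^{2} \left(A + g\right)$)
$n{\left(w \right)} = 12 + w$
$n{\left(-19 \right)} + x{\left(-8,\sqrt{7 + 3} \right)} = \left(12 - 19\right) - \left(-32 + 40 + 8 \left(-8\right)^{2} \left(\sqrt{7 + 3} - 8\right)\right) = -7 - \left(-32 + 40 + 512 \left(\sqrt{10} - 8\right)\right) = -7 - \left(8 + 512 \left(-8 + \sqrt{10}\right)\right) = -7 + \left(32 - 40 + \left(4096 - 512 \sqrt{10}\right)\right) = -7 + \left(4088 - 512 \sqrt{10}\right) = 4081 - 512 \sqrt{10}$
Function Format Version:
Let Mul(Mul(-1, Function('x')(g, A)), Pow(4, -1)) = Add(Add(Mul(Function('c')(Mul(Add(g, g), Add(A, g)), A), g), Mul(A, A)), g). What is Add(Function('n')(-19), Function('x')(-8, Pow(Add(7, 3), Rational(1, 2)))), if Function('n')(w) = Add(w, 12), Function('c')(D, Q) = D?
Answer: Add(4081, Mul(-512, Pow(10, Rational(1, 2)))) ≈ 2461.9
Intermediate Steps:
Function('x')(g, A) = Add(Mul(-4, g), Mul(-4, Pow(A, 2)), Mul(-8, Pow(g, 2), Add(A, g))) (Function('x')(g, A) = Mul(-4, Add(Add(Mul(Mul(Add(g, g), Add(A, g)), g), Mul(A, A)), g)) = Mul(-4, Add(Add(Mul(Mul(Mul(2, g), Add(A, g)), g), Pow(A, 2)), g)) = Mul(-4, Add(Add(Mul(Mul(2, g, Add(A, g)), g), Pow(A, 2)), g)) = Mul(-4, Add(Add(Mul(2, Pow(g, 2), Add(A, g)), Pow(A, 2)), g)) = Mul(-4, Add(Add(Pow(A, 2), Mul(2, Pow(g, 2), Add(A, g))), g)) = Mul(-4, Add(g, Pow(A, 2), Mul(2, Pow(g, 2), Add(A, g)))) = Add(Mul(-4, g), Mul(-4, Pow(A, 2)), Mul(-8, Pow(g, 2), Add(A, g))))
Function('n')(w) = Add(12, w)
Add(Function('n')(-19), Function('x')(-8, Pow(Add(7, 3), Rational(1, 2)))) = Add(Add(12, -19), Add(Mul(-4, -8), Mul(-4, Pow(Pow(Add(7, 3), Rational(1, 2)), 2)), Mul(-8, Pow(-8, 2), Add(Pow(Add(7, 3), Rational(1, 2)), -8)))) = Add(-7, Add(32, Mul(-4, Pow(Pow(10, Rational(1, 2)), 2)), Mul(-8, 64, Add(Pow(10, Rational(1, 2)), -8)))) = Add(-7, Add(32, Mul(-4, 10), Mul(-8, 64, Add(-8, Pow(10, Rational(1, 2)))))) = Add(-7, Add(32, -40, Add(4096, Mul(-512, Pow(10, Rational(1, 2)))))) = Add(-7, Add(4088, Mul(-512, Pow(10, Rational(1, 2))))) = Add(4081, Mul(-512, Pow(10, Rational(1, 2))))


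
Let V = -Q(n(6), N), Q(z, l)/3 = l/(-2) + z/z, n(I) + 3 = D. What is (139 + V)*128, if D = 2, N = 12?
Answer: 19712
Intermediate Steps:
n(I) = -1 (n(I) = -3 + 2 = -1)
Q(z, l) = 3 - 3*l/2 (Q(z, l) = 3*(l/(-2) + z/z) = 3*(l*(-½) + 1) = 3*(-l/2 + 1) = 3*(1 - l/2) = 3 - 3*l/2)
V = 15 (V = -(3 - 3/2*12) = -(3 - 18) = -1*(-15) = 15)
(139 + V)*128 = (139 + 15)*128 = 154*128 = 19712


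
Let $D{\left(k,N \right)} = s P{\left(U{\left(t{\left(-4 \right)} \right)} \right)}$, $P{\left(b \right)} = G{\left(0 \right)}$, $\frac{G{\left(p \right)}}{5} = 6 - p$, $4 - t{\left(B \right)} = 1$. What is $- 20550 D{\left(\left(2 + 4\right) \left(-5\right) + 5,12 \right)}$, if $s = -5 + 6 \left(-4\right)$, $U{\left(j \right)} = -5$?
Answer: $17878500$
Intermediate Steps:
$t{\left(B \right)} = 3$ ($t{\left(B \right)} = 4 - 1 = 3$)
$s = -29$ ($s = -5 - 24 = -29$)
$G{\left(p \right)} = 30 - 5 p$ ($G{\left(p \right)} = 5 \left(6 - p\right) = 30 - 5 p$)
$P{\left(b \right)} = 30$ ($P{\left(b \right)} = 30 - 0 = 30 + 0 = 30$)
$D{\left(k,N \right)} = -870$ ($D{\left(k,N \right)} = \left(-29\right) 30 = -870$)
$- 20550 D{\left(\left(2 + 4\right) \left(-5\right) + 5,12 \right)} = \left(-20550\right) \left(-870\right) = 17878500$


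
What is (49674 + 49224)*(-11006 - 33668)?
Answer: -4418169252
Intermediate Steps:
(49674 + 49224)*(-11006 - 33668) = 98898*(-44674) = -4418169252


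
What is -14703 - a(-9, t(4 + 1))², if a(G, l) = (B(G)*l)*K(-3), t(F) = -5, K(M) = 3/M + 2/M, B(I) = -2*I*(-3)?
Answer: -217203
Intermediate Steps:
B(I) = 6*I
K(M) = 5/M
a(G, l) = -10*G*l (a(G, l) = ((6*G)*l)*(5/(-3)) = (6*G*l)*(5*(-⅓)) = (6*G*l)*(-5/3) = -10*G*l)
-14703 - a(-9, t(4 + 1))² = -14703 - (-10*(-9)*(-5))² = -14703 - 1*(-450)² = -14703 - 1*202500 = -14703 - 202500 = -217203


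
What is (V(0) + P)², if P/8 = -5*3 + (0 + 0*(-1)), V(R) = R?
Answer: 14400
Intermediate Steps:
P = -120 (P = 8*(-5*3 + (0 + 0*(-1))) = 8*(-15 + (0 + 0)) = 8*(-15 + 0) = 8*(-15) = -120)
(V(0) + P)² = (0 - 120)² = (-120)² = 14400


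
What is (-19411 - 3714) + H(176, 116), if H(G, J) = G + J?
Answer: -22833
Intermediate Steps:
(-19411 - 3714) + H(176, 116) = (-19411 - 3714) + (176 + 116) = -23125 + 292 = -22833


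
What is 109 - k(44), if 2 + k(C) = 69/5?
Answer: 486/5 ≈ 97.200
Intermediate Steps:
k(C) = 59/5 (k(C) = -2 + 69/5 = 59/5)
109 - k(44) = 109 - 1*59/5 = 109 - 59/5 = 486/5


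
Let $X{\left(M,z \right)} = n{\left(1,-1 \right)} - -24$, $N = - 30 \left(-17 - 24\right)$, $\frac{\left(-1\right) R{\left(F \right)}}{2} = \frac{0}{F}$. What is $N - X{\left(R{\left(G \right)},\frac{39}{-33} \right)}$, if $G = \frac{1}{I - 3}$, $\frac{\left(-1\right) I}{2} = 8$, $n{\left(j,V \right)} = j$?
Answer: $1205$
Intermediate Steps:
$I = -16$ ($I = \left(-2\right) 8 = -16$)
$G = - \frac{1}{19}$ ($G = \frac{1}{-16 - 3} = \frac{1}{-19} = - \frac{1}{19} \approx -0.052632$)
$R{\left(F \right)} = 0$ ($R{\left(F \right)} = - 2 \frac{0}{F} = \left(-2\right) 0 = 0$)
$N = 1230$ ($N = \left(-30\right) \left(-41\right) = 1230$)
$X{\left(M,z \right)} = 25$ ($X{\left(M,z \right)} = 1 - -24 = 1 + 24 = 25$)
$N - X{\left(R{\left(G \right)},\frac{39}{-33} \right)} = 1230 - 25 = 1205$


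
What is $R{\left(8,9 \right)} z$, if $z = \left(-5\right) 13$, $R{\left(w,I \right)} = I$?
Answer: $-585$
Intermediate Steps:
$z = -65$
$R{\left(8,9 \right)} z = 9 \left(-65\right) = -585$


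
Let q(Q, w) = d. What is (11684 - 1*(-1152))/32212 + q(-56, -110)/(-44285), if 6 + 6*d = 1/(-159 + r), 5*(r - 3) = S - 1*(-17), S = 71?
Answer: 590076542201/1480715739960 ≈ 0.39851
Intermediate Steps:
r = 103/5 (r = 3 + (71 - 1*(-17))/5 = 3 + (71 + 17)/5 = 3 + (⅕)*88 = 3 + 88/5 = 103/5 ≈ 20.600)
d = -4157/4152 (d = -1 + 1/(6*(-159 + 103/5)) = -1 + 1/(6*(-692/5)) = -1 + (⅙)*(-5/692) = -1 - 5/4152 = -4157/4152 ≈ -1.0012)
q(Q, w) = -4157/4152
(11684 - 1*(-1152))/32212 + q(-56, -110)/(-44285) = (11684 - 1*(-1152))/32212 - 4157/4152/(-44285) = (11684 + 1152)*(1/32212) - 4157/4152*(-1/44285) = 12836*(1/32212) + 4157/183871320 = 3209/8053 + 4157/183871320 = 590076542201/1480715739960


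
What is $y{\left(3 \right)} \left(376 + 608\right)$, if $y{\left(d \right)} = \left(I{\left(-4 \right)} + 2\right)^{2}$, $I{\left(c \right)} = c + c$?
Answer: $35424$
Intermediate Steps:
$I{\left(c \right)} = 2 c$
$y{\left(d \right)} = 36$ ($y{\left(d \right)} = \left(2 \left(-4\right) + 2\right)^{2} = \left(-8 + 2\right)^{2} = \left(-6\right)^{2} = 36$)
$y{\left(3 \right)} \left(376 + 608\right) = 36 \left(376 + 608\right) = 36 \cdot 984 = 35424$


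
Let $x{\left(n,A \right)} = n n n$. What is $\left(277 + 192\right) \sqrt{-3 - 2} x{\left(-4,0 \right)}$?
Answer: $- 30016 i \sqrt{5} \approx - 67118.0 i$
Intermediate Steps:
$x{\left(n,A \right)} = n^{3}$ ($x{\left(n,A \right)} = n^{2} n = n^{3}$)
$\left(277 + 192\right) \sqrt{-3 - 2} x{\left(-4,0 \right)} = \left(277 + 192\right) \sqrt{-3 - 2} \left(-4\right)^{3} = 469 \sqrt{-5} \left(-64\right) = 469 i \sqrt{5} \left(-64\right) = 469 \left(- 64 i \sqrt{5}\right) = - 30016 i \sqrt{5}$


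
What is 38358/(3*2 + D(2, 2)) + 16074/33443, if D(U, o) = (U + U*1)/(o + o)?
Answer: 1282919112/234101 ≈ 5480.2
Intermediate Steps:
D(U, o) = U/o (D(U, o) = (U + U)/((2*o)) = (2*U)*(1/(2*o)) = U/o)
38358/(3*2 + D(2, 2)) + 16074/33443 = 38358/(3*2 + 2/2) + 16074/33443 = 38358/(6 + 2*(½)) + 16074*(1/33443) = 38358/(6 + 1) + 16074/33443 = 38358/7 + 16074/33443 = 1282919112/234101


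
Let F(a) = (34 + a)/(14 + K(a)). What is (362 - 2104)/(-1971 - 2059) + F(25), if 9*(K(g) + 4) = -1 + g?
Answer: 29981/5890 ≈ 5.0901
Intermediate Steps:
K(g) = -37/9 + g/9 (K(g) = -4 + (-1 + g)/9 = -4 + (-⅑ + g/9) = -37/9 + g/9)
F(a) = (34 + a)/(89/9 + a/9) (F(a) = (34 + a)/(14 + (-37/9 + a/9)) = (34 + a)/(89/9 + a/9))
(362 - 2104)/(-1971 - 2059) + F(25) = (362 - 2104)/(-1971 - 2059) + 9*(34 + 25)/(89 + 25) = -1742/(-4030) + 9*59/114 = -1742*(-1/4030) + 9*(1/114)*59 = 67/155 + 177/38 = 29981/5890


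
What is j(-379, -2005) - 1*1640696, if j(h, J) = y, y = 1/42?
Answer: -68909231/42 ≈ -1.6407e+6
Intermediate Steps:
y = 1/42 ≈ 0.023810
j(h, J) = 1/42
j(-379, -2005) - 1*1640696 = 1/42 - 1*1640696 = 1/42 - 1640696 = -68909231/42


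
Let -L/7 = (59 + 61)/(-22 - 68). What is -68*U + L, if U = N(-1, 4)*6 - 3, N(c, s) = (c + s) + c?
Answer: -1808/3 ≈ -602.67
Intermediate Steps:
N(c, s) = s + 2*c
L = 28/3 (L = -7*(59 + 61)/(-22 - 68) = -840/(-90) = -840*(-1)/90 = -7*(-4/3) = 28/3 ≈ 9.3333)
U = 9 (U = (4 + 2*(-1))*6 - 3 = (4 - 2)*6 - 3 = 2*6 - 3 = 12 - 3 = 9)
-68*U + L = -68*9 + 28/3 = -612 + 28/3 = -1808/3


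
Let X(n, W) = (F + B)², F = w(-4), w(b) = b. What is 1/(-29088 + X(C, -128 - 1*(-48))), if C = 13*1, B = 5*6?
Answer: -1/28412 ≈ -3.5196e-5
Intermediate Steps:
B = 30
C = 13
F = -4
X(n, W) = 676 (X(n, W) = (-4 + 30)² = 26² = 676)
1/(-29088 + X(C, -128 - 1*(-48))) = 1/(-29088 + 676) = 1/(-28412) = -1/28412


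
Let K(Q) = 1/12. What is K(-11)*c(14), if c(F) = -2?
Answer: -1/6 ≈ -0.16667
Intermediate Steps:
K(Q) = 1/12
K(-11)*c(14) = (1/12)*(-2) = -1/6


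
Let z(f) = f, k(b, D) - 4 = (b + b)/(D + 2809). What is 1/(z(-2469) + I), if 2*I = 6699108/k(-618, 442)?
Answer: 5884/5430172431 ≈ 1.0836e-6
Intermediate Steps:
k(b, D) = 4 + 2*b/(2809 + D) (k(b, D) = 4 + (b + b)/(D + 2809) = 4 + (2*b)/(2809 + D) = 4 + 2*b/(2809 + D))
I = 5444700027/5884 (I = (6699108/((2*(5618 - 618 + 2*442)/(2809 + 442))))/2 = (6699108/((2*(5618 - 618 + 884)/3251)))/2 = (6699108/((2*(1/3251)*5884)))/2 = (6699108/(11768/3251))/2 = (6699108*(3251/11768))/2 = (½)*(5444700027/2942) = 5444700027/5884 ≈ 9.2534e+5)
1/(z(-2469) + I) = 1/(-2469 + 5444700027/5884) = 1/(5430172431/5884) = 5884/5430172431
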